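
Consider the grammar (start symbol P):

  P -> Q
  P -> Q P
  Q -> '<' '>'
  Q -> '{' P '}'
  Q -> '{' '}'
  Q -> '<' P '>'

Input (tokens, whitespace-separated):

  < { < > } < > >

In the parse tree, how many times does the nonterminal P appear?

4

[P [Q < [P [Q { [P [Q < >]] }] [P [Q < >]]] >]]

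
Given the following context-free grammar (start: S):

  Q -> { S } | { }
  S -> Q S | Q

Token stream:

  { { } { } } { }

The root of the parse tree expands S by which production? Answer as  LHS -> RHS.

[S [Q { [S [Q { }] [S [Q { }]]] }] [S [Q { }]]]

S -> Q S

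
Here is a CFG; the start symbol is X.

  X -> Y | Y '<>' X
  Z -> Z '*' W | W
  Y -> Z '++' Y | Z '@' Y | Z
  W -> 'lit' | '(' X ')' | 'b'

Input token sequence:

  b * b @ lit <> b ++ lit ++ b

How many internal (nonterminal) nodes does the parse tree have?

19

[X [Y [Z [Z [W b]] * [W b]] @ [Y [Z [W lit]]]] <> [X [Y [Z [W b]] ++ [Y [Z [W lit]] ++ [Y [Z [W b]]]]]]]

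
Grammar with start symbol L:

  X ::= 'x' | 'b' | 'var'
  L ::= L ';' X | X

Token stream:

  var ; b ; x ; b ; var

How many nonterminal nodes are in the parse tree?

10

[L [L [L [L [L [X var]] ; [X b]] ; [X x]] ; [X b]] ; [X var]]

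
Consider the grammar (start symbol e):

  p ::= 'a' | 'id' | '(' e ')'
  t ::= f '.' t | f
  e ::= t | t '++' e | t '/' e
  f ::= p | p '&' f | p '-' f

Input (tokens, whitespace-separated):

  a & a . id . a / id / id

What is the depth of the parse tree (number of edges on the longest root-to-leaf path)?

[e [t [f [p a] & [f [p a]]] . [t [f [p id]] . [t [f [p a]]]]] / [e [t [f [p id]]] / [e [t [f [p id]]]]]]

6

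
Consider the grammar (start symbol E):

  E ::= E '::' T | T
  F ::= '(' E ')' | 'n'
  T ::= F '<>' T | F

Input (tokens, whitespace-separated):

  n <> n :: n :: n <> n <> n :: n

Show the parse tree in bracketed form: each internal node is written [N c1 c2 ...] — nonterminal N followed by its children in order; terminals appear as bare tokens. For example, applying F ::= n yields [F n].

[E [E [E [E [T [F n] <> [T [F n]]]] :: [T [F n]]] :: [T [F n] <> [T [F n] <> [T [F n]]]]] :: [T [F n]]]

E
E :: T
E :: T :: T
E :: T :: T :: T
T :: T :: T :: T
F <> T :: T :: T :: T
n <> T :: T :: T :: T
n <> F :: T :: T :: T
n <> n :: T :: T :: T
n <> n :: F :: T :: T
n <> n :: n :: T :: T
n <> n :: n :: F <> T :: T
n <> n :: n :: n <> T :: T
n <> n :: n :: n <> F <> T :: T
n <> n :: n :: n <> n <> T :: T
n <> n :: n :: n <> n <> F :: T
n <> n :: n :: n <> n <> n :: T
n <> n :: n :: n <> n <> n :: F
n <> n :: n :: n <> n <> n :: n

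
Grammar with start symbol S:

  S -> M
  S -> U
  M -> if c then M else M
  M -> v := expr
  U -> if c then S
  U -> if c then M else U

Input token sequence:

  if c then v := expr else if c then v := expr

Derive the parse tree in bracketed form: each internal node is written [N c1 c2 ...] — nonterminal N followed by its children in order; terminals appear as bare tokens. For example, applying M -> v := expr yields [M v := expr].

[S [U if c then [M v := expr] else [U if c then [S [M v := expr]]]]]

S
U
if c then M else U
if c then v := expr else U
if c then v := expr else if c then S
if c then v := expr else if c then M
if c then v := expr else if c then v := expr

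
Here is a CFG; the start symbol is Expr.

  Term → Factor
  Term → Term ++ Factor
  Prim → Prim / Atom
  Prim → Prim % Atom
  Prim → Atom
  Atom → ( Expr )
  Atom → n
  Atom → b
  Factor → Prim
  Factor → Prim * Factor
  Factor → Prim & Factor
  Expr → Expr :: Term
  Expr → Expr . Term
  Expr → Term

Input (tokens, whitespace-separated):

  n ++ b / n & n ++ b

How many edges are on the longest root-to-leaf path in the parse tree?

7

[Expr [Term [Term [Term [Factor [Prim [Atom n]]]] ++ [Factor [Prim [Prim [Atom b]] / [Atom n]] & [Factor [Prim [Atom n]]]]] ++ [Factor [Prim [Atom b]]]]]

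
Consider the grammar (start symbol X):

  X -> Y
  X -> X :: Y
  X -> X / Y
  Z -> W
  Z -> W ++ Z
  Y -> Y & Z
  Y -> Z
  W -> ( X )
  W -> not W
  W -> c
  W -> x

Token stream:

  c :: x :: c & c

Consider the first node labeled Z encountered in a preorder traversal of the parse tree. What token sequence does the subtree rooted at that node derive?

[X [X [X [Y [Z [W c]]]] :: [Y [Z [W x]]]] :: [Y [Y [Z [W c]]] & [Z [W c]]]]

c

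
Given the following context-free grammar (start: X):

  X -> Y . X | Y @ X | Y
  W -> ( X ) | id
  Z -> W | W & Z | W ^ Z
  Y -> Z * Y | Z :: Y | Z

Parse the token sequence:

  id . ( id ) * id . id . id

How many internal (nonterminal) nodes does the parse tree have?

23

[X [Y [Z [W id]]] . [X [Y [Z [W ( [X [Y [Z [W id]]]] )]] * [Y [Z [W id]]]] . [X [Y [Z [W id]]] . [X [Y [Z [W id]]]]]]]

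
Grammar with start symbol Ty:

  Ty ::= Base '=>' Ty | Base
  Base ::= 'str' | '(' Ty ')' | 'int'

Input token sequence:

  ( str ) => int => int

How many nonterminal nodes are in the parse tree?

8

[Ty [Base ( [Ty [Base str]] )] => [Ty [Base int] => [Ty [Base int]]]]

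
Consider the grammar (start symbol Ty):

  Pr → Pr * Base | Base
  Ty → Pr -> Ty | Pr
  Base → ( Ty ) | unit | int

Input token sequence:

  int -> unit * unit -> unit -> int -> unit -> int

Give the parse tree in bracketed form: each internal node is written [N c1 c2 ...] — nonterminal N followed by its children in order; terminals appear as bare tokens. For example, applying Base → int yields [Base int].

[Ty [Pr [Base int]] -> [Ty [Pr [Pr [Base unit]] * [Base unit]] -> [Ty [Pr [Base unit]] -> [Ty [Pr [Base int]] -> [Ty [Pr [Base unit]] -> [Ty [Pr [Base int]]]]]]]]

Ty
Pr -> Ty
Base -> Ty
int -> Ty
int -> Pr -> Ty
int -> Pr * Base -> Ty
int -> Base * Base -> Ty
int -> unit * Base -> Ty
int -> unit * unit -> Ty
int -> unit * unit -> Pr -> Ty
int -> unit * unit -> Base -> Ty
int -> unit * unit -> unit -> Ty
int -> unit * unit -> unit -> Pr -> Ty
int -> unit * unit -> unit -> Base -> Ty
int -> unit * unit -> unit -> int -> Ty
int -> unit * unit -> unit -> int -> Pr -> Ty
int -> unit * unit -> unit -> int -> Base -> Ty
int -> unit * unit -> unit -> int -> unit -> Ty
int -> unit * unit -> unit -> int -> unit -> Pr
int -> unit * unit -> unit -> int -> unit -> Base
int -> unit * unit -> unit -> int -> unit -> int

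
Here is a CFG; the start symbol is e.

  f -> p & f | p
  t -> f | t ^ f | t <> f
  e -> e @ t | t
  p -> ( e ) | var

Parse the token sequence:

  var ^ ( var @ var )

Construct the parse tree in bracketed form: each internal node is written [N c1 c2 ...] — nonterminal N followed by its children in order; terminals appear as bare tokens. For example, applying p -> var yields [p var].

e
t
t ^ f
f ^ f
p ^ f
var ^ f
var ^ p
var ^ ( e )
var ^ ( e @ t )
var ^ ( t @ t )
var ^ ( f @ t )
var ^ ( p @ t )
var ^ ( var @ t )
var ^ ( var @ f )
var ^ ( var @ p )
var ^ ( var @ var )

[e [t [t [f [p var]]] ^ [f [p ( [e [e [t [f [p var]]]] @ [t [f [p var]]]] )]]]]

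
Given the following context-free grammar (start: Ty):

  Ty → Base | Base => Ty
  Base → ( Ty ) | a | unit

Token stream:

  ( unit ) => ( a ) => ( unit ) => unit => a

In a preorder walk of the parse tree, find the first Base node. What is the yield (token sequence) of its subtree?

[Ty [Base ( [Ty [Base unit]] )] => [Ty [Base ( [Ty [Base a]] )] => [Ty [Base ( [Ty [Base unit]] )] => [Ty [Base unit] => [Ty [Base a]]]]]]

( unit )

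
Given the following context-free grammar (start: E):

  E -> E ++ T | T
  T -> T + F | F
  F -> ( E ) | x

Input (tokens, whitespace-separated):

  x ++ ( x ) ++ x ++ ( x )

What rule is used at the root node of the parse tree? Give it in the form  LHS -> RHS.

[E [E [E [E [T [F x]]] ++ [T [F ( [E [T [F x]]] )]]] ++ [T [F x]]] ++ [T [F ( [E [T [F x]]] )]]]

E -> E ++ T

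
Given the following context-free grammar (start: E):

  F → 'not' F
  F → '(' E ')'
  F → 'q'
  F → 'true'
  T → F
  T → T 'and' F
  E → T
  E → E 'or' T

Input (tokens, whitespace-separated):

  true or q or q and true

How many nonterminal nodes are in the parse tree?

[E [E [E [T [F true]]] or [T [F q]]] or [T [T [F q]] and [F true]]]

11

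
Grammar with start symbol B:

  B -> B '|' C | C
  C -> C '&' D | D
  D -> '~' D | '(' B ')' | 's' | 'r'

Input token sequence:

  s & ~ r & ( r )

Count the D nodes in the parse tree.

[B [C [C [C [D s]] & [D ~ [D r]]] & [D ( [B [C [D r]]] )]]]

5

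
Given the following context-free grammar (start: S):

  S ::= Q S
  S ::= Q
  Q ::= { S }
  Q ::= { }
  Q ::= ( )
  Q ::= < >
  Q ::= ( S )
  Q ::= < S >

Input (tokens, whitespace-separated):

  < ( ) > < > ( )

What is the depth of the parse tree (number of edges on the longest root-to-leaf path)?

4

[S [Q < [S [Q ( )]] >] [S [Q < >] [S [Q ( )]]]]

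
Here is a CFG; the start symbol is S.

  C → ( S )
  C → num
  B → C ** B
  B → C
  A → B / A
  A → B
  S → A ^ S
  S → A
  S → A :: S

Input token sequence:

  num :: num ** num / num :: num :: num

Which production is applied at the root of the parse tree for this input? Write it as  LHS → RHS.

S → A :: S

[S [A [B [C num]]] :: [S [A [B [C num] ** [B [C num]]] / [A [B [C num]]]] :: [S [A [B [C num]]] :: [S [A [B [C num]]]]]]]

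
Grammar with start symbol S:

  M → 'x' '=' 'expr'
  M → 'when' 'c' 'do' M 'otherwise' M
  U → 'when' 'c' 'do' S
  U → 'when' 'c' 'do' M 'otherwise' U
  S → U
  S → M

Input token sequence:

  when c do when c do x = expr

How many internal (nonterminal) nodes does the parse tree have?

[S [U when c do [S [U when c do [S [M x = expr]]]]]]

6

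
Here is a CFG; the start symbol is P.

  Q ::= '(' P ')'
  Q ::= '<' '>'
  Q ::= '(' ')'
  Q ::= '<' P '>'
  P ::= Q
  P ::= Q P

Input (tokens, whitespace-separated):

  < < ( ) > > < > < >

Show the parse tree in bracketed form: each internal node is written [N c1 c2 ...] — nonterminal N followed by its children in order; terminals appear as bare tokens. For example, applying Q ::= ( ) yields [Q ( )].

P
Q P
< P > P
< Q > P
< < P > > P
< < Q > > P
< < ( ) > > P
< < ( ) > > Q P
< < ( ) > > < > P
< < ( ) > > < > Q
< < ( ) > > < > < >

[P [Q < [P [Q < [P [Q ( )]] >]] >] [P [Q < >] [P [Q < >]]]]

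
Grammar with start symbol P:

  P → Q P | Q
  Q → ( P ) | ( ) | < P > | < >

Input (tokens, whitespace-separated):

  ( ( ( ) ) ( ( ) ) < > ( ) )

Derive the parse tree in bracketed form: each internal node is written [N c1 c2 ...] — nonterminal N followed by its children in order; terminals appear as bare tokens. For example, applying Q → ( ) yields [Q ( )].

[P [Q ( [P [Q ( [P [Q ( )]] )] [P [Q ( [P [Q ( )]] )] [P [Q < >] [P [Q ( )]]]]] )]]

P
Q
( P )
( Q P )
( ( P ) P )
( ( Q ) P )
( ( ( ) ) P )
( ( ( ) ) Q P )
( ( ( ) ) ( P ) P )
( ( ( ) ) ( Q ) P )
( ( ( ) ) ( ( ) ) P )
( ( ( ) ) ( ( ) ) Q P )
( ( ( ) ) ( ( ) ) < > P )
( ( ( ) ) ( ( ) ) < > Q )
( ( ( ) ) ( ( ) ) < > ( ) )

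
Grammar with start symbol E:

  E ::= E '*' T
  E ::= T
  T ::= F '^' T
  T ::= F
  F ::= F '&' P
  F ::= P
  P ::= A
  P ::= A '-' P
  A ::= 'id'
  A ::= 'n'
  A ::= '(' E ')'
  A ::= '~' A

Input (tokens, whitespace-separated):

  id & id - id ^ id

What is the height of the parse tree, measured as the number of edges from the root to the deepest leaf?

6

[E [T [F [F [P [A id]]] & [P [A id] - [P [A id]]]] ^ [T [F [P [A id]]]]]]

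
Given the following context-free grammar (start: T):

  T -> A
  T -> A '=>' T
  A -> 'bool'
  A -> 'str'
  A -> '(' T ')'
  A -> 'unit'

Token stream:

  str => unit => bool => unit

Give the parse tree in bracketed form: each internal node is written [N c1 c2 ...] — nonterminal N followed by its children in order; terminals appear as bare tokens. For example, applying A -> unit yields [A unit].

[T [A str] => [T [A unit] => [T [A bool] => [T [A unit]]]]]

T
A => T
str => T
str => A => T
str => unit => T
str => unit => A => T
str => unit => bool => T
str => unit => bool => A
str => unit => bool => unit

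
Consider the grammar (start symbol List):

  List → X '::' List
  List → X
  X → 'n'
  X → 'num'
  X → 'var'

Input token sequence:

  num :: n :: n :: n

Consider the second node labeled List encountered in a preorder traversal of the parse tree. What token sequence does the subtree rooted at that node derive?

n :: n :: n

[List [X num] :: [List [X n] :: [List [X n] :: [List [X n]]]]]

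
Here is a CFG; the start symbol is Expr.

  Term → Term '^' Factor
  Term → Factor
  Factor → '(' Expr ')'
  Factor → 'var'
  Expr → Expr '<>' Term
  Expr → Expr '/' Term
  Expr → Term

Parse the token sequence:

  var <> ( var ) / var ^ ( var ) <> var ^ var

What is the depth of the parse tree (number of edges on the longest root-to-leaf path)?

8

[Expr [Expr [Expr [Expr [Term [Factor var]]] <> [Term [Factor ( [Expr [Term [Factor var]]] )]]] / [Term [Term [Factor var]] ^ [Factor ( [Expr [Term [Factor var]]] )]]] <> [Term [Term [Factor var]] ^ [Factor var]]]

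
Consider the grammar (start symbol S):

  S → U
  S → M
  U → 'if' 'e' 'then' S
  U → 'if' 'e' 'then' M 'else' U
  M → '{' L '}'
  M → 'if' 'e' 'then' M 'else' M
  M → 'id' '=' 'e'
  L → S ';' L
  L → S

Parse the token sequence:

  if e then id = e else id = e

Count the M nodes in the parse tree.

[S [M if e then [M id = e] else [M id = e]]]

3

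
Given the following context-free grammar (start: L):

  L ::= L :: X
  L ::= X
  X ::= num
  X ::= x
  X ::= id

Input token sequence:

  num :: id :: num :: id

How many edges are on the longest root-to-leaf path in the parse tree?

5

[L [L [L [L [X num]] :: [X id]] :: [X num]] :: [X id]]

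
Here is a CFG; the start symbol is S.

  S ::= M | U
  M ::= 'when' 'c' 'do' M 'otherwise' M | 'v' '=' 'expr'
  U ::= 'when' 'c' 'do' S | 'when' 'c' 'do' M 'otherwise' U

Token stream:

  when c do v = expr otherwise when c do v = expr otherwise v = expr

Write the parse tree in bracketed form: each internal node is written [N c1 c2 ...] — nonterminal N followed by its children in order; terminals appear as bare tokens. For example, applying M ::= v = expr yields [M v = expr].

S
M
when c do M otherwise M
when c do v = expr otherwise M
when c do v = expr otherwise when c do M otherwise M
when c do v = expr otherwise when c do v = expr otherwise M
when c do v = expr otherwise when c do v = expr otherwise v = expr

[S [M when c do [M v = expr] otherwise [M when c do [M v = expr] otherwise [M v = expr]]]]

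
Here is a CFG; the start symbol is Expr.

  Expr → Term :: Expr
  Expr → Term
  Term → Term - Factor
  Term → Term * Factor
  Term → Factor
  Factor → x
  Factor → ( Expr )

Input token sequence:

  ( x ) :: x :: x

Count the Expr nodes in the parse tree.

4

[Expr [Term [Factor ( [Expr [Term [Factor x]]] )]] :: [Expr [Term [Factor x]] :: [Expr [Term [Factor x]]]]]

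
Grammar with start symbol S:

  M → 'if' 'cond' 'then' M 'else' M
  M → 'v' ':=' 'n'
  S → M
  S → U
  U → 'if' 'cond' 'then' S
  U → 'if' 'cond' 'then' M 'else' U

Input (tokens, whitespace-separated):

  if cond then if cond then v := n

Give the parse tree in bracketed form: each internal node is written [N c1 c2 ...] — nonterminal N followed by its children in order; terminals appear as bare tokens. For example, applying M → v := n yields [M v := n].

S
U
if cond then S
if cond then U
if cond then if cond then S
if cond then if cond then M
if cond then if cond then v := n

[S [U if cond then [S [U if cond then [S [M v := n]]]]]]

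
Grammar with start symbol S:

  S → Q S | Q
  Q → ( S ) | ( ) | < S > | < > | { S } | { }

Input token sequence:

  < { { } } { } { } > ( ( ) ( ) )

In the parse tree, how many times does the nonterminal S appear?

8

[S [Q < [S [Q { [S [Q { }]] }] [S [Q { }] [S [Q { }]]]] >] [S [Q ( [S [Q ( )] [S [Q ( )]]] )]]]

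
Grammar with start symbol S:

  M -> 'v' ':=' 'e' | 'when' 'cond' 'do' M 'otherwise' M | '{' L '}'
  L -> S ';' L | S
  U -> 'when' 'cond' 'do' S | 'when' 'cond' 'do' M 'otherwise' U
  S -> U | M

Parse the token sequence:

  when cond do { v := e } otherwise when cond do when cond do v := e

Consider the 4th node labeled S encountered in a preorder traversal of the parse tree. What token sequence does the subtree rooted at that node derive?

v := e

[S [U when cond do [M { [L [S [M v := e]]] }] otherwise [U when cond do [S [U when cond do [S [M v := e]]]]]]]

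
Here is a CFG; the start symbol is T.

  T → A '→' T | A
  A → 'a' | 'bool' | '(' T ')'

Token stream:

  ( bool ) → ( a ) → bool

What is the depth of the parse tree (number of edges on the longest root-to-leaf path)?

5

[T [A ( [T [A bool]] )] → [T [A ( [T [A a]] )] → [T [A bool]]]]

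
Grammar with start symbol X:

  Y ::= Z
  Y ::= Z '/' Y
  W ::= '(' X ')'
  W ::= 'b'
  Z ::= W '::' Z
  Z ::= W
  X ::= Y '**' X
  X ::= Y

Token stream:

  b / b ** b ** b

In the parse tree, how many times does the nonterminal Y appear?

[X [Y [Z [W b]] / [Y [Z [W b]]]] ** [X [Y [Z [W b]]] ** [X [Y [Z [W b]]]]]]

4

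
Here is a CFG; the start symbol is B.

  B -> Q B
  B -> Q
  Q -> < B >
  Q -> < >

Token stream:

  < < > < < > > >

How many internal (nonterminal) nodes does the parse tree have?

[B [Q < [B [Q < >] [B [Q < [B [Q < >]] >]]] >]]

8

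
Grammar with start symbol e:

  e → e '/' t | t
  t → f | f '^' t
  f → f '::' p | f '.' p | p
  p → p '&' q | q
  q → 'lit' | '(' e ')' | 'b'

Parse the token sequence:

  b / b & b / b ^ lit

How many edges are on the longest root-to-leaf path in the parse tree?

[e [e [e [t [f [p [q b]]]]] / [t [f [p [p [q b]] & [q b]]]]] / [t [f [p [q b]]] ^ [t [f [p [q lit]]]]]]

7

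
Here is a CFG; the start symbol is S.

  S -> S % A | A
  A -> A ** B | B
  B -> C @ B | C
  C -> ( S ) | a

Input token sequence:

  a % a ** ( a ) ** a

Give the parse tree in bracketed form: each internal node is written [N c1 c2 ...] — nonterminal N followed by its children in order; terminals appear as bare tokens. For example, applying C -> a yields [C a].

S
S % A
A % A
B % A
C % A
a % A
a % A ** B
a % A ** B ** B
a % B ** B ** B
a % C ** B ** B
a % a ** B ** B
a % a ** C ** B
a % a ** ( S ) ** B
a % a ** ( A ) ** B
a % a ** ( B ) ** B
a % a ** ( C ) ** B
a % a ** ( a ) ** B
a % a ** ( a ) ** C
a % a ** ( a ) ** a

[S [S [A [B [C a]]]] % [A [A [A [B [C a]]] ** [B [C ( [S [A [B [C a]]]] )]]] ** [B [C a]]]]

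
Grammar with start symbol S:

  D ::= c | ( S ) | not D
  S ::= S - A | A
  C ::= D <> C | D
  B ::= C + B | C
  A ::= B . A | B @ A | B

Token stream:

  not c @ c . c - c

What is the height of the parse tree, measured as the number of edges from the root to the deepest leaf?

8

[S [S [A [B [C [D not [D c]]]] @ [A [B [C [D c]]] . [A [B [C [D c]]]]]]] - [A [B [C [D c]]]]]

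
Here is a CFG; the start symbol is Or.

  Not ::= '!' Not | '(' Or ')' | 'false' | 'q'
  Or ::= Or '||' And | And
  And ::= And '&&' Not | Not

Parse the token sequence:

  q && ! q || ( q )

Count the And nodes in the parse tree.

4

[Or [Or [And [And [Not q]] && [Not ! [Not q]]]] || [And [Not ( [Or [And [Not q]]] )]]]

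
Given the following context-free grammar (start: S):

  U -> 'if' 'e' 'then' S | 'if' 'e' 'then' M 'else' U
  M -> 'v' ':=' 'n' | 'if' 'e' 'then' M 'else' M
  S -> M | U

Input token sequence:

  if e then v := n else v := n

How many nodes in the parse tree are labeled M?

[S [M if e then [M v := n] else [M v := n]]]

3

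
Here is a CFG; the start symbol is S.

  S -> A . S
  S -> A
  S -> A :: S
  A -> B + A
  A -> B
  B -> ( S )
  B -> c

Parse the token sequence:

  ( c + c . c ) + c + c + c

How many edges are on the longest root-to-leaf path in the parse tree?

7

[S [A [B ( [S [A [B c] + [A [B c]]] . [S [A [B c]]]] )] + [A [B c] + [A [B c] + [A [B c]]]]]]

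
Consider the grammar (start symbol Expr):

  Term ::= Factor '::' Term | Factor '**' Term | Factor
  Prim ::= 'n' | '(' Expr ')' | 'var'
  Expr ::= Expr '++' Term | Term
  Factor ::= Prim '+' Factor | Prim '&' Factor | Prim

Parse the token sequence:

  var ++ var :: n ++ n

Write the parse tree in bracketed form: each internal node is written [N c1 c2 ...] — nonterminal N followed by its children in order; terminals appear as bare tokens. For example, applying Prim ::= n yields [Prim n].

Expr
Expr ++ Term
Expr ++ Term ++ Term
Term ++ Term ++ Term
Factor ++ Term ++ Term
Prim ++ Term ++ Term
var ++ Term ++ Term
var ++ Factor :: Term ++ Term
var ++ Prim :: Term ++ Term
var ++ var :: Term ++ Term
var ++ var :: Factor ++ Term
var ++ var :: Prim ++ Term
var ++ var :: n ++ Term
var ++ var :: n ++ Factor
var ++ var :: n ++ Prim
var ++ var :: n ++ n

[Expr [Expr [Expr [Term [Factor [Prim var]]]] ++ [Term [Factor [Prim var]] :: [Term [Factor [Prim n]]]]] ++ [Term [Factor [Prim n]]]]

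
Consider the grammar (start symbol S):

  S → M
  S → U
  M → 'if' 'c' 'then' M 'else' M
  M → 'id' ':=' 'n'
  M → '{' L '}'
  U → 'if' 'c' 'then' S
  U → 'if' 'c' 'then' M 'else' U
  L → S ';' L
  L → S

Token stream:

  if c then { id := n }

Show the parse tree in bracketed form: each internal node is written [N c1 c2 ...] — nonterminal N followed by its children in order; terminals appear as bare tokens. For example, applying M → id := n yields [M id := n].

S
U
if c then S
if c then M
if c then { L }
if c then { S }
if c then { M }
if c then { id := n }

[S [U if c then [S [M { [L [S [M id := n]]] }]]]]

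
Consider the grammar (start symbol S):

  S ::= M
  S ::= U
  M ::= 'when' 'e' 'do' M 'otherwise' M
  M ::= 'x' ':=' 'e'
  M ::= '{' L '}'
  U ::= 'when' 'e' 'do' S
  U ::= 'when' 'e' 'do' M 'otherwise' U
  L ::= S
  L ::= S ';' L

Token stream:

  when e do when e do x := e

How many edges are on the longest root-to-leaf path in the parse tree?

[S [U when e do [S [U when e do [S [M x := e]]]]]]

6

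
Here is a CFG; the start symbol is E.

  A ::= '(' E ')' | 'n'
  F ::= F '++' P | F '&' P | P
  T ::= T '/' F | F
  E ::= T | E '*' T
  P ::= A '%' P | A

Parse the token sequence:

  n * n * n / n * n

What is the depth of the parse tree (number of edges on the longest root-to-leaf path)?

[E [E [E [E [T [F [P [A n]]]]] * [T [F [P [A n]]]]] * [T [T [F [P [A n]]]] / [F [P [A n]]]]] * [T [F [P [A n]]]]]

8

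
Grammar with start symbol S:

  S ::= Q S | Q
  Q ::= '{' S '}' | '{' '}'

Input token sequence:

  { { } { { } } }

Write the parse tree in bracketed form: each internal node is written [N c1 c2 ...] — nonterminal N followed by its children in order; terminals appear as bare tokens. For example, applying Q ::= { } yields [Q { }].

[S [Q { [S [Q { }] [S [Q { [S [Q { }]] }]]] }]]

S
Q
{ S }
{ Q S }
{ { } S }
{ { } Q }
{ { } { S } }
{ { } { Q } }
{ { } { { } } }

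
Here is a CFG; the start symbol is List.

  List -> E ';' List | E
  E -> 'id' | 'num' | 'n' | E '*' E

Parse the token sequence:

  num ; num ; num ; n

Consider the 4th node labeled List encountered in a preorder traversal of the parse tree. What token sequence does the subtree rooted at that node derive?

[List [E num] ; [List [E num] ; [List [E num] ; [List [E n]]]]]

n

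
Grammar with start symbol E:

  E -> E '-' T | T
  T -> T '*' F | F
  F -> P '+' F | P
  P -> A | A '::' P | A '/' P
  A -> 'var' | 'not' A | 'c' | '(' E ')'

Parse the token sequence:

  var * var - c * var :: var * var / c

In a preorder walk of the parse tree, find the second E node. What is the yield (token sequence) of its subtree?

var * var

[E [E [T [T [F [P [A var]]]] * [F [P [A var]]]]] - [T [T [T [F [P [A c]]]] * [F [P [A var] :: [P [A var]]]]] * [F [P [A var] / [P [A c]]]]]]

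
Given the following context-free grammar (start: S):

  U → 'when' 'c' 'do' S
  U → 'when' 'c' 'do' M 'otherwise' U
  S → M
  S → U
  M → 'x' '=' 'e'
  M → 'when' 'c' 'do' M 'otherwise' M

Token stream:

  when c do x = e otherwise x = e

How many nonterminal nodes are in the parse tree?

4

[S [M when c do [M x = e] otherwise [M x = e]]]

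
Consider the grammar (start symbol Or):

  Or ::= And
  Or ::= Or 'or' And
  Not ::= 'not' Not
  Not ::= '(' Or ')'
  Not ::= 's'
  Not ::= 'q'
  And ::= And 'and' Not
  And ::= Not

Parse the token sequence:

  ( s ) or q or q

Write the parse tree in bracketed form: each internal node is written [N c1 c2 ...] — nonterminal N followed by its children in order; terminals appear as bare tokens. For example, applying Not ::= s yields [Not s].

[Or [Or [Or [And [Not ( [Or [And [Not s]]] )]]] or [And [Not q]]] or [And [Not q]]]

Or
Or or And
Or or And or And
And or And or And
Not or And or And
( Or ) or And or And
( And ) or And or And
( Not ) or And or And
( s ) or And or And
( s ) or Not or And
( s ) or q or And
( s ) or q or Not
( s ) or q or q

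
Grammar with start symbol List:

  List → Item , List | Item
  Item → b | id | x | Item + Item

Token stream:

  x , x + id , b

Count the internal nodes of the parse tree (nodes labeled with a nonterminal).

[List [Item x] , [List [Item [Item x] + [Item id]] , [List [Item b]]]]

8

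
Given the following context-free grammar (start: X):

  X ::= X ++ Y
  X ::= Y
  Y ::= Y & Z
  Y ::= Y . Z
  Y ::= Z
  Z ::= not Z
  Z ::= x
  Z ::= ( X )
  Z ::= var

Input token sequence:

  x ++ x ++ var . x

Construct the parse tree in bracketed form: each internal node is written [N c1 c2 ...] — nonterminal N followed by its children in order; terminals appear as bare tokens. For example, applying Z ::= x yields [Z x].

[X [X [X [Y [Z x]]] ++ [Y [Z x]]] ++ [Y [Y [Z var]] . [Z x]]]

X
X ++ Y
X ++ Y ++ Y
Y ++ Y ++ Y
Z ++ Y ++ Y
x ++ Y ++ Y
x ++ Z ++ Y
x ++ x ++ Y
x ++ x ++ Y . Z
x ++ x ++ Z . Z
x ++ x ++ var . Z
x ++ x ++ var . x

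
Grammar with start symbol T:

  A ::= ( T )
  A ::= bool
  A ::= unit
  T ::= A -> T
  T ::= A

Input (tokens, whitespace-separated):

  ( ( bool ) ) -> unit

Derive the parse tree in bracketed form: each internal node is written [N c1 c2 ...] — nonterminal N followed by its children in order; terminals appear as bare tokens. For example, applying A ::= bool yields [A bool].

T
A -> T
( T ) -> T
( A ) -> T
( ( T ) ) -> T
( ( A ) ) -> T
( ( bool ) ) -> T
( ( bool ) ) -> A
( ( bool ) ) -> unit

[T [A ( [T [A ( [T [A bool]] )]] )] -> [T [A unit]]]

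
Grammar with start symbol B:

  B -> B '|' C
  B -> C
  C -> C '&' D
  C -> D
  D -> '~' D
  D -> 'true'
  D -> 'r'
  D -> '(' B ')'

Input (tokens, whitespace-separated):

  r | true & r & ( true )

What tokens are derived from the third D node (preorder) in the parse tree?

[B [B [C [D r]]] | [C [C [C [D true]] & [D r]] & [D ( [B [C [D true]]] )]]]

r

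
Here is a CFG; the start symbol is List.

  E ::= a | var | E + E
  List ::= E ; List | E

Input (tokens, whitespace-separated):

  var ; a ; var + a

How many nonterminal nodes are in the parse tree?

[List [E var] ; [List [E a] ; [List [E [E var] + [E a]]]]]

8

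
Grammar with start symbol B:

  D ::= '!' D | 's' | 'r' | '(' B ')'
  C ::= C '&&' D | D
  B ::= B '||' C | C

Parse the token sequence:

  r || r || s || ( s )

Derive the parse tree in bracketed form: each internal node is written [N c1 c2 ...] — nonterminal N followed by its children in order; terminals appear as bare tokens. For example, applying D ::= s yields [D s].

B
B || C
B || C || C
B || C || C || C
C || C || C || C
D || C || C || C
r || C || C || C
r || D || C || C
r || r || C || C
r || r || D || C
r || r || s || C
r || r || s || D
r || r || s || ( B )
r || r || s || ( C )
r || r || s || ( D )
r || r || s || ( s )

[B [B [B [B [C [D r]]] || [C [D r]]] || [C [D s]]] || [C [D ( [B [C [D s]]] )]]]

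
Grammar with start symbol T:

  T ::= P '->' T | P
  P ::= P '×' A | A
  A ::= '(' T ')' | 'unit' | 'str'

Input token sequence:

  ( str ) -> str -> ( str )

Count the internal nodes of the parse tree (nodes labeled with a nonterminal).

[T [P [A ( [T [P [A str]]] )]] -> [T [P [A str]] -> [T [P [A ( [T [P [A str]]] )]]]]]

15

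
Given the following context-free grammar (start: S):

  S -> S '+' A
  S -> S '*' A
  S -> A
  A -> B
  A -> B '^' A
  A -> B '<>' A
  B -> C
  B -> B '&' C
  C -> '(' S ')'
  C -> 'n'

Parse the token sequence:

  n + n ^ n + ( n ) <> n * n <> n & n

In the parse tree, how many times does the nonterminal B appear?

9

[S [S [S [S [A [B [C n]]]] + [A [B [C n]] ^ [A [B [C n]]]]] + [A [B [C ( [S [A [B [C n]]]] )]] <> [A [B [C n]]]]] * [A [B [C n]] <> [A [B [B [C n]] & [C n]]]]]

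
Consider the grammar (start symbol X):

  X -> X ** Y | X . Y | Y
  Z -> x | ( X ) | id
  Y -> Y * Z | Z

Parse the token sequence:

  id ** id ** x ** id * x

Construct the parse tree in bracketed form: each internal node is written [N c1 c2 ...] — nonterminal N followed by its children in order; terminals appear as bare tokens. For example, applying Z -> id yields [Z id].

X
X ** Y
X ** Y ** Y
X ** Y ** Y ** Y
Y ** Y ** Y ** Y
Z ** Y ** Y ** Y
id ** Y ** Y ** Y
id ** Z ** Y ** Y
id ** id ** Y ** Y
id ** id ** Z ** Y
id ** id ** x ** Y
id ** id ** x ** Y * Z
id ** id ** x ** Z * Z
id ** id ** x ** id * Z
id ** id ** x ** id * x

[X [X [X [X [Y [Z id]]] ** [Y [Z id]]] ** [Y [Z x]]] ** [Y [Y [Z id]] * [Z x]]]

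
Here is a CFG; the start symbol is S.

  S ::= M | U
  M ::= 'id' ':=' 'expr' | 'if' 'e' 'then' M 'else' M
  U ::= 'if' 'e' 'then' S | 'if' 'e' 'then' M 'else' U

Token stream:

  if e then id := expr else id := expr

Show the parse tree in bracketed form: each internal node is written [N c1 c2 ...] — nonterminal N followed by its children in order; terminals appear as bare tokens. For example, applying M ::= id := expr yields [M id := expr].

[S [M if e then [M id := expr] else [M id := expr]]]

S
M
if e then M else M
if e then id := expr else M
if e then id := expr else id := expr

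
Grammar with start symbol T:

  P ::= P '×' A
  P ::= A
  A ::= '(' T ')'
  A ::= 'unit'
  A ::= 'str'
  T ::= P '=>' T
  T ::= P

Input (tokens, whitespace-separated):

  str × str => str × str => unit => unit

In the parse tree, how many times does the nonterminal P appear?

6

[T [P [P [A str]] × [A str]] => [T [P [P [A str]] × [A str]] => [T [P [A unit]] => [T [P [A unit]]]]]]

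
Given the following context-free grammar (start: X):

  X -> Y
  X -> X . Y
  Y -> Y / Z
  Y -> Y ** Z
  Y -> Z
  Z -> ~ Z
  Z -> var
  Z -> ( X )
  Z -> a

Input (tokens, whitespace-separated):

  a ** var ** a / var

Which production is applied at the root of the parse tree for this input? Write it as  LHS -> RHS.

[X [Y [Y [Y [Y [Z a]] ** [Z var]] ** [Z a]] / [Z var]]]

X -> Y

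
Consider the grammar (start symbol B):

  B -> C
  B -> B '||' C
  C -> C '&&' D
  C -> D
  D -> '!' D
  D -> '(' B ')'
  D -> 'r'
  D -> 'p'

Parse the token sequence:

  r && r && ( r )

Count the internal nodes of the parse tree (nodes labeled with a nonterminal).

10

[B [C [C [C [D r]] && [D r]] && [D ( [B [C [D r]]] )]]]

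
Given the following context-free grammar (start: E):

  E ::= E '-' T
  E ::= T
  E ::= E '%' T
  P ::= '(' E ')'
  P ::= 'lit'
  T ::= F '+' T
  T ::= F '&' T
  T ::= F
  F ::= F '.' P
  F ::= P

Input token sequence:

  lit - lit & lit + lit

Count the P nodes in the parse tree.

[E [E [T [F [P lit]]]] - [T [F [P lit]] & [T [F [P lit]] + [T [F [P lit]]]]]]

4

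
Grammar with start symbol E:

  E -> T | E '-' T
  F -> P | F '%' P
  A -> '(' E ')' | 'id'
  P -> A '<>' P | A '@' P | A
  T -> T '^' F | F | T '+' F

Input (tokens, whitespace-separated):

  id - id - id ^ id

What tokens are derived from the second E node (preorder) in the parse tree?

[E [E [E [T [F [P [A id]]]]] - [T [F [P [A id]]]]] - [T [T [F [P [A id]]]] ^ [F [P [A id]]]]]

id - id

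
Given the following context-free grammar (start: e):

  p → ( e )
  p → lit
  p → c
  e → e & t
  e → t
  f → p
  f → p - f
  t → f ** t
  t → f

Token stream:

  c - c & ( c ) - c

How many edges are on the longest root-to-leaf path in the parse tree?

[e [e [t [f [p c] - [f [p c]]]]] & [t [f [p ( [e [t [f [p c]]]] )] - [f [p c]]]]]

8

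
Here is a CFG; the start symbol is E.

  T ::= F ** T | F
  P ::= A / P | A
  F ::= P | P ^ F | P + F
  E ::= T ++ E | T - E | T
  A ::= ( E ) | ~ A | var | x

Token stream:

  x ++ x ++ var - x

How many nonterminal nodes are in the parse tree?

20

[E [T [F [P [A x]]]] ++ [E [T [F [P [A x]]]] ++ [E [T [F [P [A var]]]] - [E [T [F [P [A x]]]]]]]]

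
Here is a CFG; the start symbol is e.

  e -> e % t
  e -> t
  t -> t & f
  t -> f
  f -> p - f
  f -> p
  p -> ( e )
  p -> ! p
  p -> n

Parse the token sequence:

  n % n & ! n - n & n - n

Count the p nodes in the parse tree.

7

[e [e [t [f [p n]]]] % [t [t [t [f [p n]]] & [f [p ! [p n]] - [f [p n]]]] & [f [p n] - [f [p n]]]]]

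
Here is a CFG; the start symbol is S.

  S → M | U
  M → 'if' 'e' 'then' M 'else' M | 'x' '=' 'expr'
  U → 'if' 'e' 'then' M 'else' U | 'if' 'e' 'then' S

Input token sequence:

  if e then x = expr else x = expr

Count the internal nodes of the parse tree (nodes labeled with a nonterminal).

[S [M if e then [M x = expr] else [M x = expr]]]

4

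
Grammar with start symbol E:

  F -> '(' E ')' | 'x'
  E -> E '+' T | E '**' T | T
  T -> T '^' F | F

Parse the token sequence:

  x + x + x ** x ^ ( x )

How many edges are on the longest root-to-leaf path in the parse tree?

6

[E [E [E [E [T [F x]]] + [T [F x]]] + [T [F x]]] ** [T [T [F x]] ^ [F ( [E [T [F x]]] )]]]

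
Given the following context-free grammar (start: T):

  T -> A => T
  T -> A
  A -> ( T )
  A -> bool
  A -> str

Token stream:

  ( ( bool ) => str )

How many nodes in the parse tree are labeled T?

[T [A ( [T [A ( [T [A bool]] )] => [T [A str]]] )]]

4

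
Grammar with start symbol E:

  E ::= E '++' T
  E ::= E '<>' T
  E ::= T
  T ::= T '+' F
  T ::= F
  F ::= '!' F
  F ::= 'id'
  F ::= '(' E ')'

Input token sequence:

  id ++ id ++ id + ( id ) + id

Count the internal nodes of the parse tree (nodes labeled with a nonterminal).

[E [E [E [T [F id]]] ++ [T [F id]]] ++ [T [T [T [F id]] + [F ( [E [T [F id]]] )]] + [F id]]]

16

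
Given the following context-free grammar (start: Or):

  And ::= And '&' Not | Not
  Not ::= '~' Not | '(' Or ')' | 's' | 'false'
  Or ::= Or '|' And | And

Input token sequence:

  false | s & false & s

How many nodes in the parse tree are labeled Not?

[Or [Or [And [Not false]]] | [And [And [And [Not s]] & [Not false]] & [Not s]]]

4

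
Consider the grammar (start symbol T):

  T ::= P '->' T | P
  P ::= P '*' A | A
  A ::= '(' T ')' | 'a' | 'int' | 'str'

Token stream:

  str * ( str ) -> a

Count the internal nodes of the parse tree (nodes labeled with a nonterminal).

11

[T [P [P [A str]] * [A ( [T [P [A str]]] )]] -> [T [P [A a]]]]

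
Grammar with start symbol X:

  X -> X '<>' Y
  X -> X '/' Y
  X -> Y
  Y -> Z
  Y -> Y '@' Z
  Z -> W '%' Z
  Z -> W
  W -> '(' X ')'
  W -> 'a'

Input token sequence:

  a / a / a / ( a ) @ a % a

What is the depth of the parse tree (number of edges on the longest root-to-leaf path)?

9

[X [X [X [X [Y [Z [W a]]]] / [Y [Z [W a]]]] / [Y [Z [W a]]]] / [Y [Y [Z [W ( [X [Y [Z [W a]]]] )]]] @ [Z [W a] % [Z [W a]]]]]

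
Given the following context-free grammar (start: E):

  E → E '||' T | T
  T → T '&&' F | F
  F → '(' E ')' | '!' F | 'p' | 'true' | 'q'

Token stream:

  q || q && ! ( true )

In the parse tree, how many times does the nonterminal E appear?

[E [E [T [F q]]] || [T [T [F q]] && [F ! [F ( [E [T [F true]]] )]]]]

3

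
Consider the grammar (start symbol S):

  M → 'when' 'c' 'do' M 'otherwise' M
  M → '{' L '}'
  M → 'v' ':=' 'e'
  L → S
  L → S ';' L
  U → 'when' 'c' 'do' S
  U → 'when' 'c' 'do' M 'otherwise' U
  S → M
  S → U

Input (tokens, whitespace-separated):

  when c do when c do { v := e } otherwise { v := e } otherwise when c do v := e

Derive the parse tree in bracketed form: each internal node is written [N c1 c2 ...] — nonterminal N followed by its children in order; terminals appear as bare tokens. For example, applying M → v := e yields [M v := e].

[S [U when c do [M when c do [M { [L [S [M v := e]]] }] otherwise [M { [L [S [M v := e]]] }]] otherwise [U when c do [S [M v := e]]]]]

S
U
when c do M otherwise U
when c do when c do M otherwise M otherwise U
when c do when c do { L } otherwise M otherwise U
when c do when c do { S } otherwise M otherwise U
when c do when c do { M } otherwise M otherwise U
when c do when c do { v := e } otherwise M otherwise U
when c do when c do { v := e } otherwise { L } otherwise U
when c do when c do { v := e } otherwise { S } otherwise U
when c do when c do { v := e } otherwise { M } otherwise U
when c do when c do { v := e } otherwise { v := e } otherwise U
when c do when c do { v := e } otherwise { v := e } otherwise when c do S
when c do when c do { v := e } otherwise { v := e } otherwise when c do M
when c do when c do { v := e } otherwise { v := e } otherwise when c do v := e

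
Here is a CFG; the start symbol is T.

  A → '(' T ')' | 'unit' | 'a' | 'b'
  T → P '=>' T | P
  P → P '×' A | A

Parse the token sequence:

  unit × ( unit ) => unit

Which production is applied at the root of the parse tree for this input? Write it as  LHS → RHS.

[T [P [P [A unit]] × [A ( [T [P [A unit]]] )]] => [T [P [A unit]]]]

T → P '=>' T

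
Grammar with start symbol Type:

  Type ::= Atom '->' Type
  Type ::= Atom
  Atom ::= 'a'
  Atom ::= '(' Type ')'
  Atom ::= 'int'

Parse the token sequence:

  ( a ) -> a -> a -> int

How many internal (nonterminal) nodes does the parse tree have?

[Type [Atom ( [Type [Atom a]] )] -> [Type [Atom a] -> [Type [Atom a] -> [Type [Atom int]]]]]

10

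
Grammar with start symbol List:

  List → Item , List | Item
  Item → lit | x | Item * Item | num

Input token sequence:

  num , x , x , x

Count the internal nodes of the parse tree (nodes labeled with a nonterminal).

[List [Item num] , [List [Item x] , [List [Item x] , [List [Item x]]]]]

8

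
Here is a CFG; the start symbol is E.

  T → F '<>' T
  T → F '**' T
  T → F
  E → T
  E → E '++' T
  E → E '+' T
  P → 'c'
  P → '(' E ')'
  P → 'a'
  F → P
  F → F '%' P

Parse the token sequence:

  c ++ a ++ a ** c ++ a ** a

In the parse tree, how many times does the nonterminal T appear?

[E [E [E [E [T [F [P c]]]] ++ [T [F [P a]]]] ++ [T [F [P a]] ** [T [F [P c]]]]] ++ [T [F [P a]] ** [T [F [P a]]]]]

6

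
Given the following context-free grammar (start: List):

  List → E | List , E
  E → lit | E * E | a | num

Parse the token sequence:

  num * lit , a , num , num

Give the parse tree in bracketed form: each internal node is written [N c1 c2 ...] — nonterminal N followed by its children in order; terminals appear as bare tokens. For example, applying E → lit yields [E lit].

List
List , E
List , E , E
List , E , E , E
E , E , E , E
E * E , E , E , E
num * E , E , E , E
num * lit , E , E , E
num * lit , a , E , E
num * lit , a , num , E
num * lit , a , num , num

[List [List [List [List [E [E num] * [E lit]]] , [E a]] , [E num]] , [E num]]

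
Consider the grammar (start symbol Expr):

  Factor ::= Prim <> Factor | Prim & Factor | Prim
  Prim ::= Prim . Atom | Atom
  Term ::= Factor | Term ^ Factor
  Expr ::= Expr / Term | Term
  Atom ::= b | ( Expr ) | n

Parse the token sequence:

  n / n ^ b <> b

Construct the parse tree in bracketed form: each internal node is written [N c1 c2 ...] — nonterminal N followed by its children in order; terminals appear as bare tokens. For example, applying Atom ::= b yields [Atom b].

[Expr [Expr [Term [Factor [Prim [Atom n]]]]] / [Term [Term [Factor [Prim [Atom n]]]] ^ [Factor [Prim [Atom b]] <> [Factor [Prim [Atom b]]]]]]

Expr
Expr / Term
Term / Term
Factor / Term
Prim / Term
Atom / Term
n / Term
n / Term ^ Factor
n / Factor ^ Factor
n / Prim ^ Factor
n / Atom ^ Factor
n / n ^ Factor
n / n ^ Prim <> Factor
n / n ^ Atom <> Factor
n / n ^ b <> Factor
n / n ^ b <> Prim
n / n ^ b <> Atom
n / n ^ b <> b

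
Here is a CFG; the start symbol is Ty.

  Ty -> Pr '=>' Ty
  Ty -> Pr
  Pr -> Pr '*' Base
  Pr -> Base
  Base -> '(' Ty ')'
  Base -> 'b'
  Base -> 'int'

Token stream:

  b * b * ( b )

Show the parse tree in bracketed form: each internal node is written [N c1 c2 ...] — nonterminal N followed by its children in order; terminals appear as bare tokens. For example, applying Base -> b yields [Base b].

[Ty [Pr [Pr [Pr [Base b]] * [Base b]] * [Base ( [Ty [Pr [Base b]]] )]]]

Ty
Pr
Pr * Base
Pr * Base * Base
Base * Base * Base
b * Base * Base
b * b * Base
b * b * ( Ty )
b * b * ( Pr )
b * b * ( Base )
b * b * ( b )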